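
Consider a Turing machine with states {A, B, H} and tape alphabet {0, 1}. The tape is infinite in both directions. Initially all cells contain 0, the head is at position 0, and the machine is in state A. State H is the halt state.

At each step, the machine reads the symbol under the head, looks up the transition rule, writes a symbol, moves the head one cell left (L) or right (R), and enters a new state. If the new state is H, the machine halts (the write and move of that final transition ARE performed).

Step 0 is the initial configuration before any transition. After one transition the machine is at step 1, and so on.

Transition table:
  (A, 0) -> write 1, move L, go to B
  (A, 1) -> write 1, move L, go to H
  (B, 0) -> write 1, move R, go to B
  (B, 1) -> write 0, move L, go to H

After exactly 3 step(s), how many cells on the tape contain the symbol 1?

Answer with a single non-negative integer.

Step 1: in state A at pos 0, read 0 -> (A,0)->write 1,move L,goto B. Now: state=B, head=-1, tape[-2..1]=0010 (head:  ^)
Step 2: in state B at pos -1, read 0 -> (B,0)->write 1,move R,goto B. Now: state=B, head=0, tape[-2..1]=0110 (head:   ^)
Step 3: in state B at pos 0, read 1 -> (B,1)->write 0,move L,goto H. Now: state=H, head=-1, tape[-2..1]=0100 (head:  ^)
Cells containing 1 after step 3: {-1} -> 1 cell(s)

Answer: 1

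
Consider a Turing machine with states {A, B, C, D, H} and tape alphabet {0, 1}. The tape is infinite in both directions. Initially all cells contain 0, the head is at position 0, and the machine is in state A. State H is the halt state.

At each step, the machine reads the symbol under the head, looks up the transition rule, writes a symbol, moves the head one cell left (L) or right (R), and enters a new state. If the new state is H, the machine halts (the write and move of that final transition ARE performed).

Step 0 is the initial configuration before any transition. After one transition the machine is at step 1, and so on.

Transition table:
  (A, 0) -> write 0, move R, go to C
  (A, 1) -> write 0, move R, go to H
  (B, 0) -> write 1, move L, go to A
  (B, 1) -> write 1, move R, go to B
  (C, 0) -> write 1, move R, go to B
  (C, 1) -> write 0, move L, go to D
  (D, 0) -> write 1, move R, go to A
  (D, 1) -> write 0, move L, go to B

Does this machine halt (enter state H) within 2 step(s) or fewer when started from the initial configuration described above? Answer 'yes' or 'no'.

Step 1: in state A at pos 0, read 0 -> (A,0)->write 0,move R,goto C. Now: state=C, head=1, tape[-1..2]=0000 (head:   ^)
Step 2: in state C at pos 1, read 0 -> (C,0)->write 1,move R,goto B. Now: state=B, head=2, tape[-1..3]=00100 (head:    ^)
After 2 step(s): state = B (not H) -> not halted within 2 -> no

Answer: no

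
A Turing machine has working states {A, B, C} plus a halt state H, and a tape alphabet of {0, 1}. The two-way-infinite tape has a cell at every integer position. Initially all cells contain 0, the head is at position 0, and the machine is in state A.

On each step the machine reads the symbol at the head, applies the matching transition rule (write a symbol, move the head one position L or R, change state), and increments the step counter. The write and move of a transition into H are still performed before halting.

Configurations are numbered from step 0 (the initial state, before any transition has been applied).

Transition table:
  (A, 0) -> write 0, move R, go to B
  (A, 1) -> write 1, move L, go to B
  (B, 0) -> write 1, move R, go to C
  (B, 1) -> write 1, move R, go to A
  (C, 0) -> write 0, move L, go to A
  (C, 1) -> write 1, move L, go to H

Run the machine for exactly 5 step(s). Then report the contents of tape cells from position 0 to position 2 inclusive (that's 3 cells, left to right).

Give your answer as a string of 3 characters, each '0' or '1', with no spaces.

Step 1: in state A at pos 0, read 0 -> (A,0)->write 0,move R,goto B. Now: state=B, head=1, tape[-1..2]=0000 (head:   ^)
Step 2: in state B at pos 1, read 0 -> (B,0)->write 1,move R,goto C. Now: state=C, head=2, tape[-1..3]=00100 (head:    ^)
Step 3: in state C at pos 2, read 0 -> (C,0)->write 0,move L,goto A. Now: state=A, head=1, tape[-1..3]=00100 (head:   ^)
Step 4: in state A at pos 1, read 1 -> (A,1)->write 1,move L,goto B. Now: state=B, head=0, tape[-1..3]=00100 (head:  ^)
Step 5: in state B at pos 0, read 0 -> (B,0)->write 1,move R,goto C. Now: state=C, head=1, tape[-1..3]=01100 (head:   ^)

Answer: 110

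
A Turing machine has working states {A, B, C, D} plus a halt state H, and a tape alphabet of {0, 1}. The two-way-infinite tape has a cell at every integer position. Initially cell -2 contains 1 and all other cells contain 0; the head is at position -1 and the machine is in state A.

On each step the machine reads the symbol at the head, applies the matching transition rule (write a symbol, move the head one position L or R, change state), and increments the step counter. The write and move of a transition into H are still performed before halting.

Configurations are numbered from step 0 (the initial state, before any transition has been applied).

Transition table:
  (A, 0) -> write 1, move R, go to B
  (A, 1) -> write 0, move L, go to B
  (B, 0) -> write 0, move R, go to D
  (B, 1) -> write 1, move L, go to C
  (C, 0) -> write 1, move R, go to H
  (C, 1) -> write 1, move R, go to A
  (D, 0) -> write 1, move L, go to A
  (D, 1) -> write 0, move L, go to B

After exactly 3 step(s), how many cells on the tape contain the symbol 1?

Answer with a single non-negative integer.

Step 1: in state A at pos -1, read 0 -> (A,0)->write 1,move R,goto B. Now: state=B, head=0, tape[-3..1]=01100 (head:    ^)
Step 2: in state B at pos 0, read 0 -> (B,0)->write 0,move R,goto D. Now: state=D, head=1, tape[-3..2]=011000 (head:     ^)
Step 3: in state D at pos 1, read 0 -> (D,0)->write 1,move L,goto A. Now: state=A, head=0, tape[-3..2]=011010 (head:    ^)
Cells containing 1 after step 3: {-2, -1, 1} -> 3 cell(s)

Answer: 3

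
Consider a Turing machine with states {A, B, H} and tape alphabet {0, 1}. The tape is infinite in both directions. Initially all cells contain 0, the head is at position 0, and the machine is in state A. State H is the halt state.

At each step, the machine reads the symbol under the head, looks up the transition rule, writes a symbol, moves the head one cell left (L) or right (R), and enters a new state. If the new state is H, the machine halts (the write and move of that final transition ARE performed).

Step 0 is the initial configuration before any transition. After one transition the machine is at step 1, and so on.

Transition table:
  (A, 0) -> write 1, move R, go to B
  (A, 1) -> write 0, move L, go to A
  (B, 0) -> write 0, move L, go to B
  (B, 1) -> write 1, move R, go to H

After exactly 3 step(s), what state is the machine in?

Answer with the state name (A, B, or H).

Step 1: in state A at pos 0, read 0 -> (A,0)->write 1,move R,goto B. Now: state=B, head=1, tape[-1..2]=0100 (head:   ^)
Step 2: in state B at pos 1, read 0 -> (B,0)->write 0,move L,goto B. Now: state=B, head=0, tape[-1..2]=0100 (head:  ^)
Step 3: in state B at pos 0, read 1 -> (B,1)->write 1,move R,goto H. Now: state=H, head=1, tape[-1..2]=0100 (head:   ^)

Answer: H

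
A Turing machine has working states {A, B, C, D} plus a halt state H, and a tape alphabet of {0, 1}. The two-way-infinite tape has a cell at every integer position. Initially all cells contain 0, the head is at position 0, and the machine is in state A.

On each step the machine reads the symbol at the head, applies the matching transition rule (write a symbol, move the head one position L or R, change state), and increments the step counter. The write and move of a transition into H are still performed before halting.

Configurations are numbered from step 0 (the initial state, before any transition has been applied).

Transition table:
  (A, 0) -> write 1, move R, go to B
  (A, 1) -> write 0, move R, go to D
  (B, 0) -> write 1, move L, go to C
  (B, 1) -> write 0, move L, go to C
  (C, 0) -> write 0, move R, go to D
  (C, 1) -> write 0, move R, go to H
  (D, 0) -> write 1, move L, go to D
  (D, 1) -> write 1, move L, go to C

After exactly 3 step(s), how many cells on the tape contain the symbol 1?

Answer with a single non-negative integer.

Answer: 1

Derivation:
Step 1: in state A at pos 0, read 0 -> (A,0)->write 1,move R,goto B. Now: state=B, head=1, tape[-1..2]=0100 (head:   ^)
Step 2: in state B at pos 1, read 0 -> (B,0)->write 1,move L,goto C. Now: state=C, head=0, tape[-1..2]=0110 (head:  ^)
Step 3: in state C at pos 0, read 1 -> (C,1)->write 0,move R,goto H. Now: state=H, head=1, tape[-1..2]=0010 (head:   ^)
Cells containing 1 after step 3: {1} -> 1 cell(s)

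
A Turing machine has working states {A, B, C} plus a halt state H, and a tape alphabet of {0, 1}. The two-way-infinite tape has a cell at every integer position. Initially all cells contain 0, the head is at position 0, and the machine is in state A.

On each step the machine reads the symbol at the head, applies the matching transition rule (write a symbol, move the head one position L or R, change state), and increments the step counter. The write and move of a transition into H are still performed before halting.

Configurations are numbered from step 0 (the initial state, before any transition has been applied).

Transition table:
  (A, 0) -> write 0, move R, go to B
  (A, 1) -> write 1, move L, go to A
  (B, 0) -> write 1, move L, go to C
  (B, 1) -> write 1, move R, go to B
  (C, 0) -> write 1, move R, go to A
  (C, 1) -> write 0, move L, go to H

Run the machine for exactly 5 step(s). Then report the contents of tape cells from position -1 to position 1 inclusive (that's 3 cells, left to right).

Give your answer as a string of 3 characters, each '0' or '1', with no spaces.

Answer: 011

Derivation:
Step 1: in state A at pos 0, read 0 -> (A,0)->write 0,move R,goto B. Now: state=B, head=1, tape[-1..2]=0000 (head:   ^)
Step 2: in state B at pos 1, read 0 -> (B,0)->write 1,move L,goto C. Now: state=C, head=0, tape[-1..2]=0010 (head:  ^)
Step 3: in state C at pos 0, read 0 -> (C,0)->write 1,move R,goto A. Now: state=A, head=1, tape[-1..2]=0110 (head:   ^)
Step 4: in state A at pos 1, read 1 -> (A,1)->write 1,move L,goto A. Now: state=A, head=0, tape[-1..2]=0110 (head:  ^)
Step 5: in state A at pos 0, read 1 -> (A,1)->write 1,move L,goto A. Now: state=A, head=-1, tape[-2..2]=00110 (head:  ^)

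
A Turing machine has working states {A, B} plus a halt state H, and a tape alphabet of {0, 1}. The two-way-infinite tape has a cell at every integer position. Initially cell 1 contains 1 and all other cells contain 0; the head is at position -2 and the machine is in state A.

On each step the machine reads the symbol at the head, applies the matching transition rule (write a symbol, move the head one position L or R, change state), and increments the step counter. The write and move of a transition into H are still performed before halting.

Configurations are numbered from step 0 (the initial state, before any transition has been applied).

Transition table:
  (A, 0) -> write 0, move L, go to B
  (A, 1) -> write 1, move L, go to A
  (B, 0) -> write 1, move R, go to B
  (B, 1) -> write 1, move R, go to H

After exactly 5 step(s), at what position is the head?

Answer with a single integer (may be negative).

Answer: 1

Derivation:
Step 1: in state A at pos -2, read 0 -> (A,0)->write 0,move L,goto B. Now: state=B, head=-3, tape[-4..2]=0000010 (head:  ^)
Step 2: in state B at pos -3, read 0 -> (B,0)->write 1,move R,goto B. Now: state=B, head=-2, tape[-4..2]=0100010 (head:   ^)
Step 3: in state B at pos -2, read 0 -> (B,0)->write 1,move R,goto B. Now: state=B, head=-1, tape[-4..2]=0110010 (head:    ^)
Step 4: in state B at pos -1, read 0 -> (B,0)->write 1,move R,goto B. Now: state=B, head=0, tape[-4..2]=0111010 (head:     ^)
Step 5: in state B at pos 0, read 0 -> (B,0)->write 1,move R,goto B. Now: state=B, head=1, tape[-4..2]=0111110 (head:      ^)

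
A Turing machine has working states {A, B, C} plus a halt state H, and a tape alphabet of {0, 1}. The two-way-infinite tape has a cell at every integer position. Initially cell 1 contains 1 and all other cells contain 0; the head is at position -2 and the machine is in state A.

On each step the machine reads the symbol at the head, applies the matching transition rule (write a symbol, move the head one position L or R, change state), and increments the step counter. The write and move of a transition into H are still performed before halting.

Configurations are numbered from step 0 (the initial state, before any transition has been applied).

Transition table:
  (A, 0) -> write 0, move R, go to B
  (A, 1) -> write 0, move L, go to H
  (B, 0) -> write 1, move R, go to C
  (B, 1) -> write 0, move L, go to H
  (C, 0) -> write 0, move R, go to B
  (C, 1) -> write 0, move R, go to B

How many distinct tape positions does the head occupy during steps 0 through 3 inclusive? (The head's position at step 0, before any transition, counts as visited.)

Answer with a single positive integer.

Step 1: in state A at pos -2, read 0 -> (A,0)->write 0,move R,goto B. Now: state=B, head=-1, tape[-3..2]=000010 (head:   ^)
Step 2: in state B at pos -1, read 0 -> (B,0)->write 1,move R,goto C. Now: state=C, head=0, tape[-3..2]=001010 (head:    ^)
Step 3: in state C at pos 0, read 0 -> (C,0)->write 0,move R,goto B. Now: state=B, head=1, tape[-3..2]=001010 (head:     ^)
Head positions at steps 0..3: starting at -2, distinct positions visited = {-2, -1, 0, 1} -> 4 position(s)

Answer: 4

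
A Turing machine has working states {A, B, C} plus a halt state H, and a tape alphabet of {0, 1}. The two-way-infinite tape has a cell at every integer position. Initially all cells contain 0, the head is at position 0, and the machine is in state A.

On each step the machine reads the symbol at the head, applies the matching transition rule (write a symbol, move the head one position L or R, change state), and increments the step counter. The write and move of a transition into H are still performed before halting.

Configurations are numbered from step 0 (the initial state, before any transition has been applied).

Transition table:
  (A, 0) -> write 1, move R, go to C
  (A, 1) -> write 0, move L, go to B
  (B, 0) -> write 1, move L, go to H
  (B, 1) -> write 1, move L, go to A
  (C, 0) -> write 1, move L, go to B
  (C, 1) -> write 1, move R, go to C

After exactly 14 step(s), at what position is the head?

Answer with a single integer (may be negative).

Step 1: in state A at pos 0, read 0 -> (A,0)->write 1,move R,goto C. Now: state=C, head=1, tape[-1..2]=0100 (head:   ^)
Step 2: in state C at pos 1, read 0 -> (C,0)->write 1,move L,goto B. Now: state=B, head=0, tape[-1..2]=0110 (head:  ^)
Step 3: in state B at pos 0, read 1 -> (B,1)->write 1,move L,goto A. Now: state=A, head=-1, tape[-2..2]=00110 (head:  ^)
Step 4: in state A at pos -1, read 0 -> (A,0)->write 1,move R,goto C. Now: state=C, head=0, tape[-2..2]=01110 (head:   ^)
Step 5: in state C at pos 0, read 1 -> (C,1)->write 1,move R,goto C. Now: state=C, head=1, tape[-2..2]=01110 (head:    ^)
Step 6: in state C at pos 1, read 1 -> (C,1)->write 1,move R,goto C. Now: state=C, head=2, tape[-2..3]=011100 (head:     ^)
Step 7: in state C at pos 2, read 0 -> (C,0)->write 1,move L,goto B. Now: state=B, head=1, tape[-2..3]=011110 (head:    ^)
Step 8: in state B at pos 1, read 1 -> (B,1)->write 1,move L,goto A. Now: state=A, head=0, tape[-2..3]=011110 (head:   ^)
Step 9: in state A at pos 0, read 1 -> (A,1)->write 0,move L,goto B. Now: state=B, head=-1, tape[-2..3]=010110 (head:  ^)
Step 10: in state B at pos -1, read 1 -> (B,1)->write 1,move L,goto A. Now: state=A, head=-2, tape[-3..3]=0010110 (head:  ^)
Step 11: in state A at pos -2, read 0 -> (A,0)->write 1,move R,goto C. Now: state=C, head=-1, tape[-3..3]=0110110 (head:   ^)
Step 12: in state C at pos -1, read 1 -> (C,1)->write 1,move R,goto C. Now: state=C, head=0, tape[-3..3]=0110110 (head:    ^)
Step 13: in state C at pos 0, read 0 -> (C,0)->write 1,move L,goto B. Now: state=B, head=-1, tape[-3..3]=0111110 (head:   ^)
Step 14: in state B at pos -1, read 1 -> (B,1)->write 1,move L,goto A. Now: state=A, head=-2, tape[-3..3]=0111110 (head:  ^)

Answer: -2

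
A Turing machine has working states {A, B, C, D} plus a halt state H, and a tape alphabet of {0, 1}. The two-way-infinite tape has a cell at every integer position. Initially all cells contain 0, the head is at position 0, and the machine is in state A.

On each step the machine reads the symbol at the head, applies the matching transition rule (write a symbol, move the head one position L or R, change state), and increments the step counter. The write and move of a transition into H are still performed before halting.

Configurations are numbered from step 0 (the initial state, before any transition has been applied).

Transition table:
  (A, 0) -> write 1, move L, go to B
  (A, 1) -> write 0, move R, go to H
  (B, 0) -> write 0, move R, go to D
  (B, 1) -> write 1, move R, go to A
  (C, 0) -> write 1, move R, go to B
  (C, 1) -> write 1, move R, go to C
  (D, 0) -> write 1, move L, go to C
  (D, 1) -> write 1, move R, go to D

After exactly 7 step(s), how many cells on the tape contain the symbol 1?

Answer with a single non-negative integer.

Step 1: in state A at pos 0, read 0 -> (A,0)->write 1,move L,goto B. Now: state=B, head=-1, tape[-2..1]=0010 (head:  ^)
Step 2: in state B at pos -1, read 0 -> (B,0)->write 0,move R,goto D. Now: state=D, head=0, tape[-2..1]=0010 (head:   ^)
Step 3: in state D at pos 0, read 1 -> (D,1)->write 1,move R,goto D. Now: state=D, head=1, tape[-2..2]=00100 (head:    ^)
Step 4: in state D at pos 1, read 0 -> (D,0)->write 1,move L,goto C. Now: state=C, head=0, tape[-2..2]=00110 (head:   ^)
Step 5: in state C at pos 0, read 1 -> (C,1)->write 1,move R,goto C. Now: state=C, head=1, tape[-2..2]=00110 (head:    ^)
Step 6: in state C at pos 1, read 1 -> (C,1)->write 1,move R,goto C. Now: state=C, head=2, tape[-2..3]=001100 (head:     ^)
Step 7: in state C at pos 2, read 0 -> (C,0)->write 1,move R,goto B. Now: state=B, head=3, tape[-2..4]=0011100 (head:      ^)
Cells containing 1 after step 7: {0, 1, 2} -> 3 cell(s)

Answer: 3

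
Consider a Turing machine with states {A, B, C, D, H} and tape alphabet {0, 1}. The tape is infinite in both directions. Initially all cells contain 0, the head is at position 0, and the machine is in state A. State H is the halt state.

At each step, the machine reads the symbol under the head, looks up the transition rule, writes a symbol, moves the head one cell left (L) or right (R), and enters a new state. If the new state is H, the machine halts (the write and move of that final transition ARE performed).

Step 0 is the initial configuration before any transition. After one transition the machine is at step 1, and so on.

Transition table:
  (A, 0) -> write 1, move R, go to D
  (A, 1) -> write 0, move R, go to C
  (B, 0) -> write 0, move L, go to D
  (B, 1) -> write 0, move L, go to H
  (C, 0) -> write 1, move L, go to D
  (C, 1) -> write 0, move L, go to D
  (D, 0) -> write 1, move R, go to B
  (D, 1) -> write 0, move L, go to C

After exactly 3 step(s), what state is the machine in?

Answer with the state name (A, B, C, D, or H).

Answer: D

Derivation:
Step 1: in state A at pos 0, read 0 -> (A,0)->write 1,move R,goto D. Now: state=D, head=1, tape[-1..2]=0100 (head:   ^)
Step 2: in state D at pos 1, read 0 -> (D,0)->write 1,move R,goto B. Now: state=B, head=2, tape[-1..3]=01100 (head:    ^)
Step 3: in state B at pos 2, read 0 -> (B,0)->write 0,move L,goto D. Now: state=D, head=1, tape[-1..3]=01100 (head:   ^)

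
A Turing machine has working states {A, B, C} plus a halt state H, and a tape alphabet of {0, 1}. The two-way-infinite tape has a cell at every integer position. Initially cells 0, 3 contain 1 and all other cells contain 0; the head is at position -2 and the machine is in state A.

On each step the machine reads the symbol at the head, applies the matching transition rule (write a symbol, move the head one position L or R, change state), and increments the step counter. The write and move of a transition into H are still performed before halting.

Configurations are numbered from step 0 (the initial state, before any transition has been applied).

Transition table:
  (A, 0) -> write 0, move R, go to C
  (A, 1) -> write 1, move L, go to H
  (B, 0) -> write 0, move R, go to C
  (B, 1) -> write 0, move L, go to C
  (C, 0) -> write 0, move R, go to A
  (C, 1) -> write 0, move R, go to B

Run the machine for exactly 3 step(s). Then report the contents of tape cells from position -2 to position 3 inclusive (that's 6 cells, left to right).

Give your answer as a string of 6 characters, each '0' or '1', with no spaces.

Answer: 001001

Derivation:
Step 1: in state A at pos -2, read 0 -> (A,0)->write 0,move R,goto C. Now: state=C, head=-1, tape[-3..4]=00010010 (head:   ^)
Step 2: in state C at pos -1, read 0 -> (C,0)->write 0,move R,goto A. Now: state=A, head=0, tape[-3..4]=00010010 (head:    ^)
Step 3: in state A at pos 0, read 1 -> (A,1)->write 1,move L,goto H. Now: state=H, head=-1, tape[-3..4]=00010010 (head:   ^)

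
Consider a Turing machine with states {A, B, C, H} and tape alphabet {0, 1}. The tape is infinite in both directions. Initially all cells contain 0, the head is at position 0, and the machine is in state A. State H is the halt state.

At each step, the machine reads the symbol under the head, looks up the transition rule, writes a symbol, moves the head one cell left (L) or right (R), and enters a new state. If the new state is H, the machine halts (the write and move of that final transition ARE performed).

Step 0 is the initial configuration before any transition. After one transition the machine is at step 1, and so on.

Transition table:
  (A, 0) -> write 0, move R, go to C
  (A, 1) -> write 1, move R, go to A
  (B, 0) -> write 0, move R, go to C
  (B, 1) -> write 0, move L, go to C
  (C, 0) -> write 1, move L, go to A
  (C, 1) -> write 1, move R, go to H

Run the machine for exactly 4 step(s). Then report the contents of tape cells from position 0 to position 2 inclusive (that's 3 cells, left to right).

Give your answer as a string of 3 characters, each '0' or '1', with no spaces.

Step 1: in state A at pos 0, read 0 -> (A,0)->write 0,move R,goto C. Now: state=C, head=1, tape[-1..2]=0000 (head:   ^)
Step 2: in state C at pos 1, read 0 -> (C,0)->write 1,move L,goto A. Now: state=A, head=0, tape[-1..2]=0010 (head:  ^)
Step 3: in state A at pos 0, read 0 -> (A,0)->write 0,move R,goto C. Now: state=C, head=1, tape[-1..2]=0010 (head:   ^)
Step 4: in state C at pos 1, read 1 -> (C,1)->write 1,move R,goto H. Now: state=H, head=2, tape[-1..3]=00100 (head:    ^)

Answer: 010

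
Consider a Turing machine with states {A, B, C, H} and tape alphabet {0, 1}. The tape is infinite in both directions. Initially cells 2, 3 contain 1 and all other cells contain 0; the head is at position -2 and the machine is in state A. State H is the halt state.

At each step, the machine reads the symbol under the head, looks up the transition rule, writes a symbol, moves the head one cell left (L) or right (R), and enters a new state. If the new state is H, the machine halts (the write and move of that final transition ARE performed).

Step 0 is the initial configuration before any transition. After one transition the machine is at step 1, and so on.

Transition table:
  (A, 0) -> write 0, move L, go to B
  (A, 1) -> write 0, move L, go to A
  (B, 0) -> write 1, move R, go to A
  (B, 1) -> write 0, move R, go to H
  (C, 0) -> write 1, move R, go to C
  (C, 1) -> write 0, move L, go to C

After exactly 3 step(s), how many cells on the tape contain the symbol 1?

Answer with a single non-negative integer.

Step 1: in state A at pos -2, read 0 -> (A,0)->write 0,move L,goto B. Now: state=B, head=-3, tape[-4..4]=000000110 (head:  ^)
Step 2: in state B at pos -3, read 0 -> (B,0)->write 1,move R,goto A. Now: state=A, head=-2, tape[-4..4]=010000110 (head:   ^)
Step 3: in state A at pos -2, read 0 -> (A,0)->write 0,move L,goto B. Now: state=B, head=-3, tape[-4..4]=010000110 (head:  ^)
Cells containing 1 after step 3: {-3, 2, 3} -> 3 cell(s)

Answer: 3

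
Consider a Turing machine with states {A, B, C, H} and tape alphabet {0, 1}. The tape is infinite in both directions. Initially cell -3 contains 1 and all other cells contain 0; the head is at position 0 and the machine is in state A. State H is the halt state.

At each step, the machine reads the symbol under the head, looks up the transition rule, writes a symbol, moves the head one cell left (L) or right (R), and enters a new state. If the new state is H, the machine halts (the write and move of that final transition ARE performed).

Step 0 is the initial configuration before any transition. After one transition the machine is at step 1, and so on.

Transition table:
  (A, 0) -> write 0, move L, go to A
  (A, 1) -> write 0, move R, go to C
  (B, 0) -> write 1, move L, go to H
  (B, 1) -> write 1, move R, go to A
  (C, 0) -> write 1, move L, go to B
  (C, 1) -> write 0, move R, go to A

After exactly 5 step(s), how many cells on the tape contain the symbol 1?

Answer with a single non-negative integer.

Answer: 1

Derivation:
Step 1: in state A at pos 0, read 0 -> (A,0)->write 0,move L,goto A. Now: state=A, head=-1, tape[-4..1]=010000 (head:    ^)
Step 2: in state A at pos -1, read 0 -> (A,0)->write 0,move L,goto A. Now: state=A, head=-2, tape[-4..1]=010000 (head:   ^)
Step 3: in state A at pos -2, read 0 -> (A,0)->write 0,move L,goto A. Now: state=A, head=-3, tape[-4..1]=010000 (head:  ^)
Step 4: in state A at pos -3, read 1 -> (A,1)->write 0,move R,goto C. Now: state=C, head=-2, tape[-4..1]=000000 (head:   ^)
Step 5: in state C at pos -2, read 0 -> (C,0)->write 1,move L,goto B. Now: state=B, head=-3, tape[-4..1]=001000 (head:  ^)
Cells containing 1 after step 5: {-2} -> 1 cell(s)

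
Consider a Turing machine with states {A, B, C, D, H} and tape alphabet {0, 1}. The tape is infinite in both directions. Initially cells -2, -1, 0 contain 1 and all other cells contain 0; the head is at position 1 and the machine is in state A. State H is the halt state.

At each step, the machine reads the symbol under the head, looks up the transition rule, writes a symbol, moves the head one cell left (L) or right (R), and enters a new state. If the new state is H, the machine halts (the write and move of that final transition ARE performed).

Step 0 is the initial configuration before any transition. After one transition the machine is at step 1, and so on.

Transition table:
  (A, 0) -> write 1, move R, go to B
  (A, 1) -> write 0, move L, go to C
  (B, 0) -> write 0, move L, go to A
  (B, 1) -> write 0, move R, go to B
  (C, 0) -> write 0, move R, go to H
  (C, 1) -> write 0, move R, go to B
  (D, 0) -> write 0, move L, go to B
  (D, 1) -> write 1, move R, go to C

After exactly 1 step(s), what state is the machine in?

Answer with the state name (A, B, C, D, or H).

Step 1: in state A at pos 1, read 0 -> (A,0)->write 1,move R,goto B. Now: state=B, head=2, tape[-3..3]=0111100 (head:      ^)

Answer: B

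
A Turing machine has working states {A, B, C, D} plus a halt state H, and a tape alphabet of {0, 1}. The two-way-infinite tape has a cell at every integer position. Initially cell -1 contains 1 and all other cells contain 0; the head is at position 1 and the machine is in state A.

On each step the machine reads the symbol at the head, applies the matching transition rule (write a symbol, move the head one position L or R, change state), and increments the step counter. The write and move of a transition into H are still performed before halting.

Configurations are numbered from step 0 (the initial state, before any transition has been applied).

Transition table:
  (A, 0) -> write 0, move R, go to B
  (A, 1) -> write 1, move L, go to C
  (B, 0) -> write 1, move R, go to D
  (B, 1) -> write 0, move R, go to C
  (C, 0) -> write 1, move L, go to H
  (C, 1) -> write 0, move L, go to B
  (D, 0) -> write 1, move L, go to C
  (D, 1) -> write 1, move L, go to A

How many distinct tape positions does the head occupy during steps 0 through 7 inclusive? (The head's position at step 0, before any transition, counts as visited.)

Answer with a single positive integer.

Step 1: in state A at pos 1, read 0 -> (A,0)->write 0,move R,goto B. Now: state=B, head=2, tape[-2..3]=010000 (head:     ^)
Step 2: in state B at pos 2, read 0 -> (B,0)->write 1,move R,goto D. Now: state=D, head=3, tape[-2..4]=0100100 (head:      ^)
Step 3: in state D at pos 3, read 0 -> (D,0)->write 1,move L,goto C. Now: state=C, head=2, tape[-2..4]=0100110 (head:     ^)
Step 4: in state C at pos 2, read 1 -> (C,1)->write 0,move L,goto B. Now: state=B, head=1, tape[-2..4]=0100010 (head:    ^)
Step 5: in state B at pos 1, read 0 -> (B,0)->write 1,move R,goto D. Now: state=D, head=2, tape[-2..4]=0101010 (head:     ^)
Step 6: in state D at pos 2, read 0 -> (D,0)->write 1,move L,goto C. Now: state=C, head=1, tape[-2..4]=0101110 (head:    ^)
Step 7: in state C at pos 1, read 1 -> (C,1)->write 0,move L,goto B. Now: state=B, head=0, tape[-2..4]=0100110 (head:   ^)
Head positions at steps 0..7: starting at 1, distinct positions visited = {0, 1, 2, 3} -> 4 position(s)

Answer: 4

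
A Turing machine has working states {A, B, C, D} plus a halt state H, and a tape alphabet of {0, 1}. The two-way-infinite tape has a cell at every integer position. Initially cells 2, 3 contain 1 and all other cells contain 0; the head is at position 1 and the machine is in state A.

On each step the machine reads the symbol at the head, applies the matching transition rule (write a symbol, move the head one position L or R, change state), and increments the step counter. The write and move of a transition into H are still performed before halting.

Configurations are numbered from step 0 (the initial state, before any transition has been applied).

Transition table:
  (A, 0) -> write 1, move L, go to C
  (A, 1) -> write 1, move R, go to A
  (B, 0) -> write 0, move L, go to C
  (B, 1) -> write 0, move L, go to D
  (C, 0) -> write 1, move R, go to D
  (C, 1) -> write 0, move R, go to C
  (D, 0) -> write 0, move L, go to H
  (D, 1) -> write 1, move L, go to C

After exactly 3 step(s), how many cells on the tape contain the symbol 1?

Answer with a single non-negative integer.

Answer: 4

Derivation:
Step 1: in state A at pos 1, read 0 -> (A,0)->write 1,move L,goto C. Now: state=C, head=0, tape[-1..4]=001110 (head:  ^)
Step 2: in state C at pos 0, read 0 -> (C,0)->write 1,move R,goto D. Now: state=D, head=1, tape[-1..4]=011110 (head:   ^)
Step 3: in state D at pos 1, read 1 -> (D,1)->write 1,move L,goto C. Now: state=C, head=0, tape[-1..4]=011110 (head:  ^)
Cells containing 1 after step 3: {0, 1, 2, 3} -> 4 cell(s)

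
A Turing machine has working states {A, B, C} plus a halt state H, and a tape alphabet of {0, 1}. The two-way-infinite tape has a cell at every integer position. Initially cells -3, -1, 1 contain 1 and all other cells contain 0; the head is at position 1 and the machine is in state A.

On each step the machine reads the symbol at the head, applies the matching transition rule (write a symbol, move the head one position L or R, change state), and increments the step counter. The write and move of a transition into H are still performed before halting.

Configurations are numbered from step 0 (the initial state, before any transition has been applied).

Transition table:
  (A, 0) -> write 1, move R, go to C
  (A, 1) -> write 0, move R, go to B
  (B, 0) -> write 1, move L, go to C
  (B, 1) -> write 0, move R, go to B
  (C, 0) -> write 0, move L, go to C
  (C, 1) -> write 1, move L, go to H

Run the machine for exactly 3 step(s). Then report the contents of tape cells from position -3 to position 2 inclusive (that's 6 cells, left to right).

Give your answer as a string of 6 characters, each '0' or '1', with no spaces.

Step 1: in state A at pos 1, read 1 -> (A,1)->write 0,move R,goto B. Now: state=B, head=2, tape[-4..3]=01010000 (head:       ^)
Step 2: in state B at pos 2, read 0 -> (B,0)->write 1,move L,goto C. Now: state=C, head=1, tape[-4..3]=01010010 (head:      ^)
Step 3: in state C at pos 1, read 0 -> (C,0)->write 0,move L,goto C. Now: state=C, head=0, tape[-4..3]=01010010 (head:     ^)

Answer: 101001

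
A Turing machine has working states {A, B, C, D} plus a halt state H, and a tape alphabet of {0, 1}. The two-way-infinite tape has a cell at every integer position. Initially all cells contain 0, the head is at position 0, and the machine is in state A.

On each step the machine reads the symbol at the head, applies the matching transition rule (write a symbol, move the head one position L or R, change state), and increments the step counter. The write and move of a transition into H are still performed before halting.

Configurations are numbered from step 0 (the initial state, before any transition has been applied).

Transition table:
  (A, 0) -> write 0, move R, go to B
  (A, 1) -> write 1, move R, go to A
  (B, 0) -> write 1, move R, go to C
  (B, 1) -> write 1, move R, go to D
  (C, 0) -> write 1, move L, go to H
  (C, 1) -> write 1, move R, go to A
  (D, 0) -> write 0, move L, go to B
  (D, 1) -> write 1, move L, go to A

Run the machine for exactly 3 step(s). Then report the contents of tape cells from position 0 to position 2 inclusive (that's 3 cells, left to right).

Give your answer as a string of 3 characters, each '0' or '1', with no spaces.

Answer: 011

Derivation:
Step 1: in state A at pos 0, read 0 -> (A,0)->write 0,move R,goto B. Now: state=B, head=1, tape[-1..2]=0000 (head:   ^)
Step 2: in state B at pos 1, read 0 -> (B,0)->write 1,move R,goto C. Now: state=C, head=2, tape[-1..3]=00100 (head:    ^)
Step 3: in state C at pos 2, read 0 -> (C,0)->write 1,move L,goto H. Now: state=H, head=1, tape[-1..3]=00110 (head:   ^)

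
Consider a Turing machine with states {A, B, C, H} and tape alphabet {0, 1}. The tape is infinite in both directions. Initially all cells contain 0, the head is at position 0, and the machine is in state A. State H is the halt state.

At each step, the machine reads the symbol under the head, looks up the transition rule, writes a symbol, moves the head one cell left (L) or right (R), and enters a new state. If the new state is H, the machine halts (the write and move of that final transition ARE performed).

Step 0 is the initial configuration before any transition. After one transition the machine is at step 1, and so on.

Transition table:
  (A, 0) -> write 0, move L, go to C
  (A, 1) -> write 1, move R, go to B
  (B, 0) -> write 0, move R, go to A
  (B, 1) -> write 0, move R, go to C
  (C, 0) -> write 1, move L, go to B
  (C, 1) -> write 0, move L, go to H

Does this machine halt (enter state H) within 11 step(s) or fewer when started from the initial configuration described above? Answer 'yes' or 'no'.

Answer: yes

Derivation:
Step 1: in state A at pos 0, read 0 -> (A,0)->write 0,move L,goto C. Now: state=C, head=-1, tape[-2..1]=0000 (head:  ^)
Step 2: in state C at pos -1, read 0 -> (C,0)->write 1,move L,goto B. Now: state=B, head=-2, tape[-3..1]=00100 (head:  ^)
Step 3: in state B at pos -2, read 0 -> (B,0)->write 0,move R,goto A. Now: state=A, head=-1, tape[-3..1]=00100 (head:   ^)
Step 4: in state A at pos -1, read 1 -> (A,1)->write 1,move R,goto B. Now: state=B, head=0, tape[-3..1]=00100 (head:    ^)
Step 5: in state B at pos 0, read 0 -> (B,0)->write 0,move R,goto A. Now: state=A, head=1, tape[-3..2]=001000 (head:     ^)
Step 6: in state A at pos 1, read 0 -> (A,0)->write 0,move L,goto C. Now: state=C, head=0, tape[-3..2]=001000 (head:    ^)
Step 7: in state C at pos 0, read 0 -> (C,0)->write 1,move L,goto B. Now: state=B, head=-1, tape[-3..2]=001100 (head:   ^)
Step 8: in state B at pos -1, read 1 -> (B,1)->write 0,move R,goto C. Now: state=C, head=0, tape[-3..2]=000100 (head:    ^)
Step 9: in state C at pos 0, read 1 -> (C,1)->write 0,move L,goto H. Now: state=H, head=-1, tape[-3..2]=000000 (head:   ^)
State H reached at step 9; 9 <= 11 -> yes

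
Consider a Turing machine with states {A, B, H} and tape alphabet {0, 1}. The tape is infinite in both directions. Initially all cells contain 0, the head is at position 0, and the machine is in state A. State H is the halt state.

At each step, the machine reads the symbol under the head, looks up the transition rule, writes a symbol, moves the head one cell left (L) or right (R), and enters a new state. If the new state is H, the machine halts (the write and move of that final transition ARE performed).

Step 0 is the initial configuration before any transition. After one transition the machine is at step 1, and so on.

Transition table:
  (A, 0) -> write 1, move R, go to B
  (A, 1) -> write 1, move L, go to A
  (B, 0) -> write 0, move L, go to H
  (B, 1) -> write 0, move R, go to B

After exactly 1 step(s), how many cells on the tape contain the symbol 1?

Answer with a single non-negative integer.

Step 1: in state A at pos 0, read 0 -> (A,0)->write 1,move R,goto B. Now: state=B, head=1, tape[-1..2]=0100 (head:   ^)
Cells containing 1 after step 1: {0} -> 1 cell(s)

Answer: 1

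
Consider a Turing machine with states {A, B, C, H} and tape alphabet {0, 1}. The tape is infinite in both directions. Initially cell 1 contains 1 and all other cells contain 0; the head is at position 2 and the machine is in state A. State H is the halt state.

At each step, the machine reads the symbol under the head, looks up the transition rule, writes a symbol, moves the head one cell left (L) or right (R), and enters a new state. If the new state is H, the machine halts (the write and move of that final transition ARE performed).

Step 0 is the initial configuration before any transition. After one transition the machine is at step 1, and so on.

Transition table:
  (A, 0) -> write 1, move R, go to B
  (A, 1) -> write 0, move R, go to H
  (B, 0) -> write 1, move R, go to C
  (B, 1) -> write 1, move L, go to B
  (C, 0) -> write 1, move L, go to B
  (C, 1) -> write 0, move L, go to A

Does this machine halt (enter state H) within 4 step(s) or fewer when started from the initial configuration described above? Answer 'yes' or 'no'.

Answer: no

Derivation:
Step 1: in state A at pos 2, read 0 -> (A,0)->write 1,move R,goto B. Now: state=B, head=3, tape[0..4]=01100 (head:    ^)
Step 2: in state B at pos 3, read 0 -> (B,0)->write 1,move R,goto C. Now: state=C, head=4, tape[0..5]=011100 (head:     ^)
Step 3: in state C at pos 4, read 0 -> (C,0)->write 1,move L,goto B. Now: state=B, head=3, tape[0..5]=011110 (head:    ^)
Step 4: in state B at pos 3, read 1 -> (B,1)->write 1,move L,goto B. Now: state=B, head=2, tape[0..5]=011110 (head:   ^)
After 4 step(s): state = B (not H) -> not halted within 4 -> no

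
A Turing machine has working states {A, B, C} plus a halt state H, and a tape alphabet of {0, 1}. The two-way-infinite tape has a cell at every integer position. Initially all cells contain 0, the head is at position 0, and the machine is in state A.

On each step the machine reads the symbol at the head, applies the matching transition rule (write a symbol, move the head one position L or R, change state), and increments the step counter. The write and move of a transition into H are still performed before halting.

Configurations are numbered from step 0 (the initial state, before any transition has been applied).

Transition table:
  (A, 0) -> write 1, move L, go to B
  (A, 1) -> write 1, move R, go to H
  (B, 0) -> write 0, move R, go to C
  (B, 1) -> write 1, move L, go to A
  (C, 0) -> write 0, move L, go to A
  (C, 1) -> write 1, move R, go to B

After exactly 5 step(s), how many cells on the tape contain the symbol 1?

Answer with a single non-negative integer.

Step 1: in state A at pos 0, read 0 -> (A,0)->write 1,move L,goto B. Now: state=B, head=-1, tape[-2..1]=0010 (head:  ^)
Step 2: in state B at pos -1, read 0 -> (B,0)->write 0,move R,goto C. Now: state=C, head=0, tape[-2..1]=0010 (head:   ^)
Step 3: in state C at pos 0, read 1 -> (C,1)->write 1,move R,goto B. Now: state=B, head=1, tape[-2..2]=00100 (head:    ^)
Step 4: in state B at pos 1, read 0 -> (B,0)->write 0,move R,goto C. Now: state=C, head=2, tape[-2..3]=001000 (head:     ^)
Step 5: in state C at pos 2, read 0 -> (C,0)->write 0,move L,goto A. Now: state=A, head=1, tape[-2..3]=001000 (head:    ^)
Cells containing 1 after step 5: {0} -> 1 cell(s)

Answer: 1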